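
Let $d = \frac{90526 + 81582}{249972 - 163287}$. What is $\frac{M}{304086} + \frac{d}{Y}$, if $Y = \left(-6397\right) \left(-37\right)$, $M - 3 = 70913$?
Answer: $\frac{242510546454538}{1039841638092165} \approx 0.23322$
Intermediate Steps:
$M = 70916$ ($M = 3 + 70913 = 70916$)
$Y = 236689$
$d = \frac{172108}{86685} \approx 1.9854$
$\frac{M}{304086} + \frac{d}{Y} = \frac{70916}{304086} + \frac{172108}{86685 \cdot 236689} = 70916 \cdot \frac{1}{304086} + \frac{172108}{86685} \cdot \frac{1}{236689} = \frac{35458}{152043} + \frac{172108}{20517385965} = \frac{242510546454538}{1039841638092165}$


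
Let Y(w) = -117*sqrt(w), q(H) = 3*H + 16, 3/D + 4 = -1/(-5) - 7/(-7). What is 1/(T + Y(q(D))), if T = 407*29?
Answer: 165242/1947900995 + 117*sqrt(2506)/1947900995 ≈ 8.7838e-5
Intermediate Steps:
D = -15/14 (D = 3/(-4 + (-1/(-5) - 7/(-7))) = 3/(-4 + (-1*(-1/5) - 7*(-1/7))) = 3/(-4 + (1/5 + 1)) = 3/(-4 + 6/5) = 3/(-14/5) = 3*(-5/14) = -15/14 ≈ -1.0714)
q(H) = 16 + 3*H
T = 11803
1/(T + Y(q(D))) = 1/(11803 - 117*sqrt(16 + 3*(-15/14))) = 1/(11803 - 117*sqrt(16 - 45/14)) = 1/(11803 - 117*sqrt(2506)/14)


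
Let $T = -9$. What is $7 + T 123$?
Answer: $-1100$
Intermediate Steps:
$7 + T 123 = 7 - 1107 = -1100$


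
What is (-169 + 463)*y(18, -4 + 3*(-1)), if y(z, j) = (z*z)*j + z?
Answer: -661500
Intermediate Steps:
y(z, j) = z + j*z**2 (y(z, j) = z**2*j + z = j*z**2 + z = z + j*z**2)
(-169 + 463)*y(18, -4 + 3*(-1)) = (-169 + 463)*(18*(1 + (-4 + 3*(-1))*18)) = 294*(18*(1 + (-4 - 3)*18)) = 294*(18*(1 - 7*18)) = 294*(18*(1 - 126)) = 294*(18*(-125)) = 294*(-2250) = -661500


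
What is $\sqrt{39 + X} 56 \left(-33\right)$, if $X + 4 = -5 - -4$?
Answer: $- 1848 \sqrt{34} \approx -10776.0$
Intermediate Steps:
$X = -5$ ($X = -4 - 1 = -5$)
$\sqrt{39 + X} 56 \left(-33\right) = \sqrt{39 - 5} \cdot 56 \left(-33\right) = \sqrt{34} \cdot 56 \left(-33\right) = 56 \sqrt{34} \left(-33\right) = - 1848 \sqrt{34}$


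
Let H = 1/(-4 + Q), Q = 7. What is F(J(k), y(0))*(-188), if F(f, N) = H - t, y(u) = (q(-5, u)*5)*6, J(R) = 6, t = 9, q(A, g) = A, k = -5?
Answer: 4888/3 ≈ 1629.3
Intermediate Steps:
H = 1/3 (H = 1/(-4 + 7) = 1/3 ≈ 0.33333)
y(u) = -150 (y(u) = -5*5*6 = -25*6 = -150)
F(f, N) = -26/3 (F(f, N) = 1/3 - 1*9 = 1/3 - 9 = -26/3)
F(J(k), y(0))*(-188) = -26/3*(-188) = 4888/3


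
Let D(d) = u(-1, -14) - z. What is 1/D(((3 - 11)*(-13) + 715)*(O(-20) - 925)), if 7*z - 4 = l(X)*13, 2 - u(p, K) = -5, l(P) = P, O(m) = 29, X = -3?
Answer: 1/12 ≈ 0.083333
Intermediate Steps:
u(p, K) = 7 (u(p, K) = 2 - 1*(-5) = 2 + 5 = 7)
z = -5 (z = 4/7 + (-3*13)/7 = 4/7 + (⅐)*(-39) = 4/7 - 39/7 = -5)
D(d) = 12 (D(d) = 7 - 1*(-5) = 7 + 5 = 12)
1/D(((3 - 11)*(-13) + 715)*(O(-20) - 925)) = 1/12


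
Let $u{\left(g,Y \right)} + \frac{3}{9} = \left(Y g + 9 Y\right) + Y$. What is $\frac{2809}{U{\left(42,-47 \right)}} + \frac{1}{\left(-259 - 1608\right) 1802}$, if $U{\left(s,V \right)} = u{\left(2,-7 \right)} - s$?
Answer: $- \frac{28351242997}{1275082586} \approx -22.235$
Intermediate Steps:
$u{\left(g,Y \right)} = - \frac{1}{3} + 10 Y + Y g$ ($u{\left(g,Y \right)} = - \frac{1}{3} + \left(\left(Y g + 9 Y\right) + Y\right) = - \frac{1}{3} + \left(\left(9 Y + Y g\right) + Y\right) = - \frac{1}{3} + \left(10 Y + Y g\right) = - \frac{1}{3} + 10 Y + Y g$)
$U{\left(s,V \right)} = - \frac{253}{3} - s$ ($U{\left(s,V \right)} = \left(- \frac{1}{3} + 10 \left(-7\right) - 14\right) - s = \left(- \frac{1}{3} - 70 - 14\right) - s = - \frac{253}{3} - s$)
$\frac{2809}{U{\left(42,-47 \right)}} + \frac{1}{\left(-259 - 1608\right) 1802} = \frac{2809}{- \frac{253}{3} - 42} + \frac{1}{\left(-259 - 1608\right) 1802} = \frac{2809}{- \frac{253}{3} - 42} + \frac{1}{-1867} \cdot \frac{1}{1802} = \frac{2809}{- \frac{379}{3}} - \frac{1}{3364334} = 2809 \left(- \frac{3}{379}\right) - \frac{1}{3364334} = - \frac{8427}{379} - \frac{1}{3364334} = - \frac{28351242997}{1275082586}$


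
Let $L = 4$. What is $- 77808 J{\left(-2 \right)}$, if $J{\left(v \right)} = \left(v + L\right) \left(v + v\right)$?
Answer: $622464$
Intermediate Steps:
$J{\left(v \right)} = 2 v \left(4 + v\right)$ ($J{\left(v \right)} = \left(v + 4\right) \left(v + v\right) = \left(4 + v\right) 2 v = 2 v \left(4 + v\right)$)
$- 77808 J{\left(-2 \right)} = - 77808 \cdot 2 \left(-2\right) \left(4 - 2\right) = - 77808 \cdot 2 \left(-2\right) 2 = \left(-77808\right) \left(-8\right) = 622464$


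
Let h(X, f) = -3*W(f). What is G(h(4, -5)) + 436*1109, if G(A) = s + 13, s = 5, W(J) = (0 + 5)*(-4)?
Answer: 483542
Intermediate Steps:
W(J) = -20 (W(J) = 5*(-4) = -20)
h(X, f) = 60 (h(X, f) = -3*(-20) = 60)
G(A) = 18 (G(A) = 5 + 13 = 18)
G(h(4, -5)) + 436*1109 = 18 + 436*1109 = 18 + 483524 = 483542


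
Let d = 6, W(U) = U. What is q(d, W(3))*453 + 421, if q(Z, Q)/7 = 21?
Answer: 67012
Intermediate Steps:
q(Z, Q) = 147 (q(Z, Q) = 7*21 = 147)
q(d, W(3))*453 + 421 = 147*453 + 421 = 66591 + 421 = 67012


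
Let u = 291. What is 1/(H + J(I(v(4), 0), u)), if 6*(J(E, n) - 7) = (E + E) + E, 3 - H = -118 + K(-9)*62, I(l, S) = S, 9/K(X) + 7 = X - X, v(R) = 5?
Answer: 7/1454 ≈ 0.0048143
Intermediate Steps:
K(X) = -9/7 (K(X) = 9/(-7 + (X - X)) = 9/(-7 + 0) = 9/(-7) = 9*(-1/7) = -9/7)
H = 1405/7 (H = 3 - (-118 - 9/7*62) = 3 - (-118 - 558/7) = 3 - 1*(-1384/7) = 3 + 1384/7 = 1405/7 ≈ 200.71)
J(E, n) = 7 + E/2 (J(E, n) = 7 + ((E + E) + E)/6 = 7 + (2*E + E)/6 = 7 + (3*E)/6 = 7 + E/2)
1/(H + J(I(v(4), 0), u)) = 1/(1405/7 + (7 + (1/2)*0)) = 1/(1405/7 + (7 + 0)) = 1/(1405/7 + 7) = 1/(1454/7) = 7/1454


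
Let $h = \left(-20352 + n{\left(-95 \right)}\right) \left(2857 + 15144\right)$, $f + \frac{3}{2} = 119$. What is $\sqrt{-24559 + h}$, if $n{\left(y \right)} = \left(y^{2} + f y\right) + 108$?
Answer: $\frac{i \sqrt{1611655762}}{2} \approx 20073.0 i$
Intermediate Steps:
$f = \frac{235}{2}$ ($f = - \frac{3}{2} + 119 = \frac{235}{2} \approx 117.5$)
$n{\left(y \right)} = 108 + y^{2} + \frac{235 y}{2}$ ($n{\left(y \right)} = \left(y^{2} + \frac{235 y}{2}\right) + 108 = 108 + y^{2} + \frac{235 y}{2}$)
$h = - \frac{805778763}{2}$ ($h = \left(-20352 + \left(108 + \left(-95\right)^{2} + \frac{235}{2} \left(-95\right)\right)\right) \left(2857 + 15144\right) = \left(-20352 + \left(108 + 9025 - \frac{22325}{2}\right)\right) 18001 = \left(-20352 - \frac{4059}{2}\right) 18001 = \left(- \frac{44763}{2}\right) 18001 = - \frac{805778763}{2} \approx -4.0289 \cdot 10^{8}$)
$\sqrt{-24559 + h} = \sqrt{-24559 - \frac{805778763}{2}} = \sqrt{- \frac{805827881}{2}} = \frac{i \sqrt{1611655762}}{2}$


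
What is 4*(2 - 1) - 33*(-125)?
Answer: 4129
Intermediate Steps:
4*(2 - 1) - 33*(-125) = 4*1 + 4125 = 4 + 4125 = 4129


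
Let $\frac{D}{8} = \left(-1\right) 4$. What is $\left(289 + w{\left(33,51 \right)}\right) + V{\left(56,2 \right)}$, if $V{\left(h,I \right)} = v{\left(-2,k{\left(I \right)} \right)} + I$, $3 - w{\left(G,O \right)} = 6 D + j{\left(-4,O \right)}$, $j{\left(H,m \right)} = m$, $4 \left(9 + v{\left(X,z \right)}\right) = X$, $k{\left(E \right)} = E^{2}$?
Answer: $\frac{851}{2} \approx 425.5$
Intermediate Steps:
$v{\left(X,z \right)} = -9 + \frac{X}{4}$
$D = -32$ ($D = 8 \left(\left(-1\right) 4\right) = 8 \left(-4\right) = -32$)
$w{\left(G,O \right)} = 195 - O$ ($w{\left(G,O \right)} = 3 - \left(6 \left(-32\right) + O\right) = 3 - \left(-192 + O\right) = 195 - O$)
$V{\left(h,I \right)} = - \frac{19}{2} + I$ ($V{\left(h,I \right)} = \left(-9 + \frac{1}{4} \left(-2\right)\right) + I = \left(-9 - \frac{1}{2}\right) + I = - \frac{19}{2} + I$)
$\left(289 + w{\left(33,51 \right)}\right) + V{\left(56,2 \right)} = \left(289 + \left(195 - 51\right)\right) + \left(- \frac{19}{2} + 2\right) = \left(289 + \left(195 - 51\right)\right) - \frac{15}{2} = \left(289 + 144\right) - \frac{15}{2} = 433 - \frac{15}{2} = \frac{851}{2}$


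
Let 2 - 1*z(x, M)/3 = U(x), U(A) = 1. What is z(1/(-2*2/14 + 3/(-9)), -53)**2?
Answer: 9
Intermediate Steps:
z(x, M) = 3 (z(x, M) = 6 - 3*1 = 6 - 3 = 3)
z(1/(-2*2/14 + 3/(-9)), -53)**2 = 3**2 = 9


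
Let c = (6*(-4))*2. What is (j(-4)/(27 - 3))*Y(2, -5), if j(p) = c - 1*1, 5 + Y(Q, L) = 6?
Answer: -49/24 ≈ -2.0417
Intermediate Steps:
Y(Q, L) = 1 (Y(Q, L) = -5 + 6 = 1)
c = -48 (c = -24*2 = -48)
j(p) = -49 (j(p) = -48 - 1*1 = -48 - 1 = -49)
(j(-4)/(27 - 3))*Y(2, -5) = (-49/(27 - 3))*1 = (-49/24)*1 = ((1/24)*(-49))*1 = -49/24*1 = -49/24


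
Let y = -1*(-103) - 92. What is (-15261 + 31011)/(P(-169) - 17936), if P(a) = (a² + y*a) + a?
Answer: 15750/8597 ≈ 1.8320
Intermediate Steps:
y = 11 (y = 103 - 92 = 11)
P(a) = a² + 12*a (P(a) = (a² + 11*a) + a = a² + 12*a)
(-15261 + 31011)/(P(-169) - 17936) = (-15261 + 31011)/(-169*(12 - 169) - 17936) = 15750/(-169*(-157) - 17936) = 15750/(26533 - 17936) = 15750/8597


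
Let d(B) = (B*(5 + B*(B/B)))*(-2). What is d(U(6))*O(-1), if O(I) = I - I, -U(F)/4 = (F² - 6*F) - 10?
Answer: 0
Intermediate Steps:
U(F) = 40 - 4*F² + 24*F (U(F) = -4*((F² - 6*F) - 10) = -4*(-10 + F² - 6*F) = 40 - 4*F² + 24*F)
O(I) = 0
d(B) = -2*B*(5 + B) (d(B) = (B*(5 + B*1))*(-2) = (B*(5 + B))*(-2) = -2*B*(5 + B))
d(U(6))*O(-1) = -2*(40 - 4*6² + 24*6)*(5 + (40 - 4*6² + 24*6))*0 = -2*(40 - 4*36 + 144)*(5 + (40 - 4*36 + 144))*0 = -2*(40 - 144 + 144)*(5 + (40 - 144 + 144))*0 = -2*40*(5 + 40)*0 = -2*40*45*0 = -3600*0 = 0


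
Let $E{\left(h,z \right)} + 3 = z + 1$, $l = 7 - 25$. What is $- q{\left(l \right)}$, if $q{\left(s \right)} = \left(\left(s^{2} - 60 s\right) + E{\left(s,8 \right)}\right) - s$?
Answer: $-1428$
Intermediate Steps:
$l = -18$
$E{\left(h,z \right)} = -2 + z$ ($E{\left(h,z \right)} = -3 + \left(z + 1\right) = -3 + \left(1 + z\right) = -2 + z$)
$q{\left(s \right)} = 6 + s^{2} - 61 s$ ($q{\left(s \right)} = \left(\left(s^{2} - 60 s\right) + \left(-2 + 8\right)\right) - s = \left(\left(s^{2} - 60 s\right) + 6\right) - s = \left(6 + s^{2} - 60 s\right) - s = 6 + s^{2} - 61 s$)
$- q{\left(l \right)} = - (6 + \left(-18\right)^{2} - -1098) = - (6 + 324 + 1098) = \left(-1\right) 1428 = -1428$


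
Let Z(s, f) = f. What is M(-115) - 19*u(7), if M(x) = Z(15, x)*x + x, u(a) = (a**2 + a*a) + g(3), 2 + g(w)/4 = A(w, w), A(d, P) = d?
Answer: 11172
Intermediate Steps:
g(w) = -8 + 4*w
u(a) = 4 + 2*a**2 (u(a) = (a**2 + a*a) + (-8 + 4*3) = (a**2 + a**2) + (-8 + 12) = 2*a**2 + 4 = 4 + 2*a**2)
M(x) = x + x**2 (M(x) = x*x + x = x**2 + x = x + x**2)
M(-115) - 19*u(7) = -115*(1 - 115) - 19*(4 + 2*7**2) = -115*(-114) - 19*(4 + 2*49) = 13110 - 19*(4 + 98) = 13110 - 19*102 = 13110 - 1*1938 = 13110 - 1938 = 11172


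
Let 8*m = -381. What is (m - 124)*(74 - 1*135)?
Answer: 83753/8 ≈ 10469.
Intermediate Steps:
m = -381/8 (m = (⅛)*(-381) = -381/8 ≈ -47.625)
(m - 124)*(74 - 1*135) = (-381/8 - 124)*(74 - 1*135) = -1373*(74 - 135)/8 = -1373/8*(-61) = 83753/8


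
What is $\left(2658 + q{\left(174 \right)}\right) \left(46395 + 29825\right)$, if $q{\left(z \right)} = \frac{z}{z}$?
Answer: $202668980$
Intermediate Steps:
$q{\left(z \right)} = 1$
$\left(2658 + q{\left(174 \right)}\right) \left(46395 + 29825\right) = \left(2658 + 1\right) \left(46395 + 29825\right) = 2659 \cdot 76220 = 202668980$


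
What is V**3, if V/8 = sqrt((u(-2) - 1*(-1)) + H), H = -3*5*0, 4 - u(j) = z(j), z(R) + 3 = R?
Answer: 5120*sqrt(10) ≈ 16191.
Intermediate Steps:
z(R) = -3 + R
u(j) = 7 - j (u(j) = 4 - (-3 + j) = 4 + (3 - j) = 7 - j)
H = 0 (H = -15*0 = 0)
V = 8*sqrt(10) (V = 8*sqrt(((7 - 1*(-2)) - 1*(-1)) + 0) = 8*sqrt(((7 + 2) + 1) + 0) = 8*sqrt((9 + 1) + 0) = 8*sqrt(10 + 0) = 8*sqrt(10) ≈ 25.298)
V**3 = (8*sqrt(10))**3 = 5120*sqrt(10)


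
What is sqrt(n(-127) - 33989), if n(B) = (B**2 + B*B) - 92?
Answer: I*sqrt(1823) ≈ 42.697*I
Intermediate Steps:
n(B) = -92 + 2*B**2 (n(B) = (B**2 + B**2) - 92 = 2*B**2 - 92 = -92 + 2*B**2)
sqrt(n(-127) - 33989) = sqrt((-92 + 2*(-127)**2) - 33989) = sqrt((-92 + 2*16129) - 33989) = sqrt((-92 + 32258) - 33989) = sqrt(32166 - 33989) = sqrt(-1823) = I*sqrt(1823)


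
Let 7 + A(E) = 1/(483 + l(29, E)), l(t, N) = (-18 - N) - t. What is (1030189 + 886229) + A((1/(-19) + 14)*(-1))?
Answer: 16383397658/8549 ≈ 1.9164e+6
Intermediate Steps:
l(t, N) = -18 - N - t
A(E) = -7 + 1/(436 - E) (A(E) = -7 + 1/(483 + (-18 - E - 1*29)) = -7 + 1/(483 + (-18 - E - 29)) = -7 + 1/(483 + (-47 - E)) = -7 + 1/(436 - E))
(1030189 + 886229) + A((1/(-19) + 14)*(-1)) = (1030189 + 886229) + (3051 - 7*(1/(-19) + 14)*(-1))/(-436 + (1/(-19) + 14)*(-1)) = 1916418 + (3051 - 7*(-1/19 + 14)*(-1))/(-436 + (-1/19 + 14)*(-1)) = 1916418 + (3051 - 1855*(-1)/19)/(-436 + (265/19)*(-1)) = 1916418 + (3051 - 7*(-265/19))/(-436 - 265/19) = 1916418 + (3051 + 1855/19)/(-8549/19) = 1916418 - 19/8549*59824/19 = 1916418 - 59824/8549 = 16383397658/8549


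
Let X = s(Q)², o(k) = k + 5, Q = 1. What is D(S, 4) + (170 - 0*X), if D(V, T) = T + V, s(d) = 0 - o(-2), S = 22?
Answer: 196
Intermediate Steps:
o(k) = 5 + k
s(d) = -3 (s(d) = 0 - (5 - 2) = 0 - 1*3 = 0 - 3 = -3)
X = 9 (X = (-3)² = 9)
D(S, 4) + (170 - 0*X) = (4 + 22) + (170 - 0*9) = 26 + (170 - 0) = 26 + (170 - 1*0) = 26 + (170 + 0) = 26 + 170 = 196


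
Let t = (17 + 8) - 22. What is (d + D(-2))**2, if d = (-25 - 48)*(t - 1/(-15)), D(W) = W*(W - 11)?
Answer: 8809024/225 ≈ 39151.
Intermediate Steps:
t = 3 (t = 25 - 22 = 3)
D(W) = W*(-11 + W)
d = -3358/15 (d = (-25 - 48)*(3 - 1/(-15)) = -73*(3 - 1*(-1/15)) = -73*(3 + 1/15) = -73*46/15 = -3358/15 ≈ -223.87)
(d + D(-2))**2 = (-3358/15 - 2*(-11 - 2))**2 = (-3358/15 - 2*(-13))**2 = (-3358/15 + 26)**2 = (-2968/15)**2 = 8809024/225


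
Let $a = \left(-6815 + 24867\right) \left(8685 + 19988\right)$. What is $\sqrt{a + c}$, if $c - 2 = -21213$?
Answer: $\sqrt{517583785} \approx 22750.0$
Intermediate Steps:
$c = -21211$ ($c = 2 - 21213 = -21211$)
$a = 517604996$ ($a = 18052 \cdot 28673 = 517604996$)
$\sqrt{a + c} = \sqrt{517604996 - 21211} = \sqrt{517583785}$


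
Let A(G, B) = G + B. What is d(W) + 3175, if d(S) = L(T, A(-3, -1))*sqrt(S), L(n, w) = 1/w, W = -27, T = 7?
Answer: 3175 - 3*I*sqrt(3)/4 ≈ 3175.0 - 1.299*I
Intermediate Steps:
A(G, B) = B + G
d(S) = -sqrt(S)/4 (d(S) = sqrt(S)/(-1 - 3) = sqrt(S)/(-4) = -sqrt(S)/4)
d(W) + 3175 = -3*I*sqrt(3)/4 + 3175 = 3175 - 3*I*sqrt(3)/4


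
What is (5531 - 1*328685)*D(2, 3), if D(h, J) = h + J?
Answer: -1615770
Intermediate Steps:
D(h, J) = J + h
(5531 - 1*328685)*D(2, 3) = (5531 - 1*328685)*(3 + 2) = (5531 - 328685)*5 = -323154*5 = -1615770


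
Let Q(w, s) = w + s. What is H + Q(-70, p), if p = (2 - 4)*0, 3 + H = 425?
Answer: 352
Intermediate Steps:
H = 422 (H = -3 + 425 = 422)
p = 0 (p = -2*0 = 0)
Q(w, s) = s + w
H + Q(-70, p) = 422 + (0 - 70) = 422 - 70 = 352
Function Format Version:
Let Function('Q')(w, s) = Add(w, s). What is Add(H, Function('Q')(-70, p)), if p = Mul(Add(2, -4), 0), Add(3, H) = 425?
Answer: 352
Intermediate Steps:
H = 422 (H = Add(-3, 425) = 422)
p = 0 (p = Mul(-2, 0) = 0)
Function('Q')(w, s) = Add(s, w)
Add(H, Function('Q')(-70, p)) = Add(422, Add(0, -70)) = Add(422, -70) = 352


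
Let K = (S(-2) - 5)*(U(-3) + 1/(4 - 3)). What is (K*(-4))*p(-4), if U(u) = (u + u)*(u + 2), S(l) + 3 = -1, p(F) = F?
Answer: -1008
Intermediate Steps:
S(l) = -4 (S(l) = -3 - 1 = -4)
U(u) = 2*u*(2 + u) (U(u) = (2*u)*(2 + u) = 2*u*(2 + u))
K = -63 (K = (-4 - 5)*(2*(-3)*(2 - 3) + 1/(4 - 3)) = -9*(2*(-3)*(-1) + 1/1) = -9*(6 + 1) = -9*7 = -63)
(K*(-4))*p(-4) = -63*(-4)*(-4) = 252*(-4) = -1008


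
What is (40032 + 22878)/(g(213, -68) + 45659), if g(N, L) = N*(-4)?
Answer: 62910/44807 ≈ 1.4040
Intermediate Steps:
g(N, L) = -4*N
(40032 + 22878)/(g(213, -68) + 45659) = (40032 + 22878)/(-4*213 + 45659) = 62910/(-852 + 45659) = 62910/44807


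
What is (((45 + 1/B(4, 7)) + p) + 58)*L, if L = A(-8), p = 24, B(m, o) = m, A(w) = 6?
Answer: 1527/2 ≈ 763.50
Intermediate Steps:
L = 6
(((45 + 1/B(4, 7)) + p) + 58)*L = (((45 + 1/4) + 24) + 58)*6 = ((181/4 + 24) + 58)*6 = (277/4 + 58)*6 = (509/4)*6 = 1527/2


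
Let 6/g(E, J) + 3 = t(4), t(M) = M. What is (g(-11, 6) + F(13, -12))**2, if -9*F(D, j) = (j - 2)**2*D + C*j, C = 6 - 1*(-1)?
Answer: 5808100/81 ≈ 71705.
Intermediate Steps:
g(E, J) = 6 (g(E, J) = 6/(-3 + 4) = 6/1 = 6*1 = 6)
C = 7 (C = 6 + 1 = 7)
F(D, j) = -7*j/9 - D*(-2 + j)**2/9 (F(D, j) = -((j - 2)**2*D + 7*j)/9 = -((-2 + j)**2*D + 7*j)/9 = -(D*(-2 + j)**2 + 7*j)/9 = -(7*j + D*(-2 + j)**2)/9 = -7*j/9 - D*(-2 + j)**2/9)
(g(-11, 6) + F(13, -12))**2 = (6 + (-7/9*(-12) - 1/9*13*(-2 - 12)**2))**2 = (6 + (28/3 - 1/9*13*(-14)**2))**2 = (6 + (28/3 - 1/9*13*196))**2 = (6 + (28/3 - 2548/9))**2 = (6 - 2464/9)**2 = (-2410/9)**2 = 5808100/81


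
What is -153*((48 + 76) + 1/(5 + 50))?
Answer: -1043613/55 ≈ -18975.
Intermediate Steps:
-153*((48 + 76) + 1/(5 + 50)) = -153*(124 + 1/55) = -153*6821/55 = -1043613/55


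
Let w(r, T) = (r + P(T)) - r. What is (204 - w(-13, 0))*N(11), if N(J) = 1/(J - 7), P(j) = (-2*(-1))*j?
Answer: 51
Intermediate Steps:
P(j) = 2*j
w(r, T) = 2*T (w(r, T) = (r + 2*T) - r = 2*T)
N(J) = 1/(-7 + J)
(204 - w(-13, 0))*N(11) = (204 - 2*0)/(-7 + 11) = (204 - 1*0)/4 = (204 + 0)*(¼) = 204*(¼) = 51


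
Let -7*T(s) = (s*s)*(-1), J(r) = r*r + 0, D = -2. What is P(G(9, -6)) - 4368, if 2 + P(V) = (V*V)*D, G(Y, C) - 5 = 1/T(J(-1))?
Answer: -4658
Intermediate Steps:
J(r) = r**2 (J(r) = r**2 + 0 = r**2)
T(s) = s**2/7 (T(s) = -s*s*(-1)/7 = -s**2*(-1)/7 = -(-1)*s**2/7 = s**2/7)
G(Y, C) = 12 (G(Y, C) = 5 + 1/(((-1)**2)**2/7) = 5 + 1/((1/7)*1**2) = 5 + 1/((1/7)*1) = 5 + 1/(1/7) = 5 + 7 = 12)
P(V) = -2 - 2*V**2 (P(V) = -2 + (V*V)*(-2) = -2 + V**2*(-2) = -2 - 2*V**2)
P(G(9, -6)) - 4368 = (-2 - 2*12**2) - 4368 = (-2 - 2*144) - 4368 = (-2 - 288) - 4368 = -290 - 4368 = -4658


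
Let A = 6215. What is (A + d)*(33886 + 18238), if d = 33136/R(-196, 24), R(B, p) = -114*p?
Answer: 2909874424/9 ≈ 3.2332e+8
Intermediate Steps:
d = -109/9 (d = 33136/((-114*24)) = 33136/(-2736) = 33136*(-1/2736) = -109/9 ≈ -12.111)
(A + d)*(33886 + 18238) = (6215 - 109/9)*(33886 + 18238) = (55826/9)*52124 = 2909874424/9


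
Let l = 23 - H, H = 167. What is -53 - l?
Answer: 91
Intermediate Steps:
l = -144 (l = 23 - 1*167 = 23 - 167 = -144)
-53 - l = -53 - 1*(-144) = -53 + 144 = 91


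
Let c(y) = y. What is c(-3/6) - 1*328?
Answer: -657/2 ≈ -328.50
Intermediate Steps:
c(-3/6) - 1*328 = -3/6 - 1*328 = -3*⅙ - 328 = -½ - 328 = -657/2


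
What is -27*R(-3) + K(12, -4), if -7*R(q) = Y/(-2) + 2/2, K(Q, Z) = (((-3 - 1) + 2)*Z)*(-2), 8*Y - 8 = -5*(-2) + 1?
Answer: -1873/112 ≈ -16.723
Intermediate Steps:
Y = 19/8 (Y = 1 + (-5*(-2) + 1)/8 = 1 + (10 + 1)/8 = 1 + (⅛)*11 = 1 + 11/8 = 19/8 ≈ 2.3750)
K(Q, Z) = 4*Z (K(Q, Z) = ((-4 + 2)*Z)*(-2) = -2*Z*(-2) = 4*Z)
R(q) = 3/112 (R(q) = -((19/8)/(-2) + 2/2)/7 = -((19/8)*(-½) + 2*(½))/7 = -(-19/16 + 1)/7 = -⅐*(-3/16) = 3/112)
-27*R(-3) + K(12, -4) = -27*3/112 + 4*(-4) = -81/112 - 16 = -1873/112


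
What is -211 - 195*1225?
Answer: -239086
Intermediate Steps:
-211 - 195*1225 = -211 - 238875 = -239086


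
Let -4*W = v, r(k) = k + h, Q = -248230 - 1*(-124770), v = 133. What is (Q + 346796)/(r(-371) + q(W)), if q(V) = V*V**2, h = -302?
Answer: -14293504/2395709 ≈ -5.9663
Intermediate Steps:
Q = -123460 (Q = -248230 + 124770 = -123460)
r(k) = -302 + k (r(k) = k - 302 = -302 + k)
W = -133/4 (W = -1/4*133 = -133/4 ≈ -33.250)
q(V) = V**3
(Q + 346796)/(r(-371) + q(W)) = (-123460 + 346796)/((-302 - 371) + (-133/4)**3) = 223336/(-673 - 2352637/64) = 223336/(-2395709/64) = 223336*(-64/2395709) = -14293504/2395709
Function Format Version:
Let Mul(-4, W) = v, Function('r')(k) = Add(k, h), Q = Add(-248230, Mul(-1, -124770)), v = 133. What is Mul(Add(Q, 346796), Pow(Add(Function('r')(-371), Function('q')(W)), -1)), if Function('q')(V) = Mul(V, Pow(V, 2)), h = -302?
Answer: Rational(-14293504, 2395709) ≈ -5.9663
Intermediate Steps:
Q = -123460 (Q = Add(-248230, 124770) = -123460)
Function('r')(k) = Add(-302, k) (Function('r')(k) = Add(k, -302) = Add(-302, k))
W = Rational(-133, 4) (W = Mul(Rational(-1, 4), 133) = Rational(-133, 4) ≈ -33.250)
Function('q')(V) = Pow(V, 3)
Mul(Add(Q, 346796), Pow(Add(Function('r')(-371), Function('q')(W)), -1)) = Mul(Add(-123460, 346796), Pow(Add(Add(-302, -371), Pow(Rational(-133, 4), 3)), -1)) = Mul(223336, Pow(Add(-673, Rational(-2352637, 64)), -1)) = Mul(223336, Pow(Rational(-2395709, 64), -1)) = Mul(223336, Rational(-64, 2395709)) = Rational(-14293504, 2395709)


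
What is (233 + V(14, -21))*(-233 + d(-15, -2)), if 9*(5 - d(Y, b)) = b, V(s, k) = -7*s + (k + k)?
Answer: -63550/3 ≈ -21183.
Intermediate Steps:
V(s, k) = -7*s + 2*k
d(Y, b) = 5 - b/9
(233 + V(14, -21))*(-233 + d(-15, -2)) = (233 + (-7*14 + 2*(-21)))*(-233 + (5 - ⅑*(-2))) = (233 + (-98 - 42))*(-233 + (5 + 2/9)) = (233 - 140)*(-233 + 47/9) = 93*(-2050/9) = -63550/3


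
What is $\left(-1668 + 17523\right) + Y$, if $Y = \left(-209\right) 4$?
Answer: $15019$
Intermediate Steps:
$Y = -836$
$\left(-1668 + 17523\right) + Y = \left(-1668 + 17523\right) - 836 = 15855 - 836 = 15019$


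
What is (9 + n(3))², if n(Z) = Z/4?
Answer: 1521/16 ≈ 95.063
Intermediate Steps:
n(Z) = Z/4 (n(Z) = Z*(¼) = Z/4)
(9 + n(3))² = (9 + (¼)*3)² = (9 + ¾)² = (39/4)² = 1521/16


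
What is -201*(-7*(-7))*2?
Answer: -19698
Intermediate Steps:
-201*(-7*(-7))*2 = -9849*2 = -201*98 = -19698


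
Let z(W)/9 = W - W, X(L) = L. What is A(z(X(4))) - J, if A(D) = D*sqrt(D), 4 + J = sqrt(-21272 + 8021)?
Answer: 4 - I*sqrt(13251) ≈ 4.0 - 115.11*I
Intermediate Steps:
z(W) = 0 (z(W) = 9*(W - W) = 9*0 = 0)
J = -4 + I*sqrt(13251) (J = -4 + sqrt(-21272 + 8021) = -4 + sqrt(-13251) = -4 + I*sqrt(13251) ≈ -4.0 + 115.11*I)
A(D) = D**(3/2)
A(z(X(4))) - J = 0**(3/2) - (-4 + I*sqrt(13251)) = 0 + (4 - I*sqrt(13251)) = 4 - I*sqrt(13251)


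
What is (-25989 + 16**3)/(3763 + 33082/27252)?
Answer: -298314018/51291179 ≈ -5.8161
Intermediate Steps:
(-25989 + 16**3)/(3763 + 33082/27252) = (-25989 + 4096)/(3763 + 33082*(1/27252)) = -21893/(3763 + 16541/13626) = -21893/51291179/13626 = -21893*13626/51291179 = -298314018/51291179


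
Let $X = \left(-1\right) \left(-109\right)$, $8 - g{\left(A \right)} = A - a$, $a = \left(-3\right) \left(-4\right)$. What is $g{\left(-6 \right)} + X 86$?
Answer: $9400$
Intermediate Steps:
$a = 12$
$g{\left(A \right)} = 20 - A$ ($g{\left(A \right)} = 8 - \left(A - 12\right) = 8 - \left(-12 + A\right) = 20 - A$)
$X = 109$
$g{\left(-6 \right)} + X 86 = \left(20 - -6\right) + 109 \cdot 86 = \left(20 + 6\right) + 9374 = 26 + 9374 = 9400$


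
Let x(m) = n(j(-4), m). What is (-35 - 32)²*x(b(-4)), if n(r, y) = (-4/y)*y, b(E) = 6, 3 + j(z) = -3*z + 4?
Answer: -17956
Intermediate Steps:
j(z) = 1 - 3*z (j(z) = -3 + (-3*z + 4) = -3 + (4 - 3*z) = 1 - 3*z)
n(r, y) = -4
x(m) = -4
(-35 - 32)²*x(b(-4)) = (-35 - 32)²*(-4) = (-67)²*(-4) = 4489*(-4) = -17956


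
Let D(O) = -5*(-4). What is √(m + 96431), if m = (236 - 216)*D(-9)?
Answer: 3*√10759 ≈ 311.18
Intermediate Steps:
D(O) = 20
m = 400 (m = (236 - 216)*20 = 20*20 = 400)
√(m + 96431) = √(400 + 96431) = √96831 = 3*√10759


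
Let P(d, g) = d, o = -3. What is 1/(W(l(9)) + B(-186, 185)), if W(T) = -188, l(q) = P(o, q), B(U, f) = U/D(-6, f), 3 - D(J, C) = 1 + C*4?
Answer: -123/23093 ≈ -0.0053263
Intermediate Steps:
D(J, C) = 2 - 4*C (D(J, C) = 3 - (1 + C*4) = 3 - (1 + 4*C) = 3 + (-1 - 4*C) = 2 - 4*C)
B(U, f) = U/(2 - 4*f)
l(q) = -3
1/(W(l(9)) + B(-186, 185)) = 1/(-188 - 1*(-186)/(-2 + 4*185)) = 1/(-188 - 1*(-186)/(-2 + 740)) = 1/(-188 - 1*(-186)/738) = 1/(-188 - 1*(-186)*1/738) = 1/(-188 + 31/123) = 1/(-23093/123) = -123/23093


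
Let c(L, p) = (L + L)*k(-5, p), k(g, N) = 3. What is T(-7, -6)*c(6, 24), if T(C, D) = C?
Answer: -252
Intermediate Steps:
c(L, p) = 6*L (c(L, p) = (L + L)*3 = (2*L)*3 = 6*L)
T(-7, -6)*c(6, 24) = -42*6 = -7*36 = -252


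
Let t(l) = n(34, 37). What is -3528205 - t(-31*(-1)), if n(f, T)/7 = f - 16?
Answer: -3528331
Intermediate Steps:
n(f, T) = -112 + 7*f (n(f, T) = 7*(f - 16) = 7*(-16 + f) = -112 + 7*f)
t(l) = 126 (t(l) = -112 + 7*34 = -112 + 238 = 126)
-3528205 - t(-31*(-1)) = -3528205 - 1*126 = -3528205 - 126 = -3528331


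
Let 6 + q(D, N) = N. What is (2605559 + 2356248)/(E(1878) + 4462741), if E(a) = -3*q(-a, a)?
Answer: 4961807/4457125 ≈ 1.1132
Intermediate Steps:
q(D, N) = -6 + N
E(a) = 18 - 3*a (E(a) = -3*(-6 + a) = 18 - 3*a)
(2605559 + 2356248)/(E(1878) + 4462741) = (2605559 + 2356248)/((18 - 3*1878) + 4462741) = 4961807/((18 - 5634) + 4462741) = 4961807/(-5616 + 4462741) = 4961807/4457125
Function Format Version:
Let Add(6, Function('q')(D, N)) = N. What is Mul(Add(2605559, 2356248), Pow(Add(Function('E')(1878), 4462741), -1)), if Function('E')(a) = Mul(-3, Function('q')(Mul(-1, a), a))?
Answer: Rational(4961807, 4457125) ≈ 1.1132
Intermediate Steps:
Function('q')(D, N) = Add(-6, N)
Function('E')(a) = Add(18, Mul(-3, a)) (Function('E')(a) = Mul(-3, Add(-6, a)) = Add(18, Mul(-3, a)))
Mul(Add(2605559, 2356248), Pow(Add(Function('E')(1878), 4462741), -1)) = Mul(Add(2605559, 2356248), Pow(Add(Add(18, Mul(-3, 1878)), 4462741), -1)) = Mul(4961807, Pow(Add(Add(18, -5634), 4462741), -1)) = Mul(4961807, Pow(Add(-5616, 4462741), -1)) = Mul(4961807, Pow(4457125, -1)) = Mul(4961807, Rational(1, 4457125)) = Rational(4961807, 4457125)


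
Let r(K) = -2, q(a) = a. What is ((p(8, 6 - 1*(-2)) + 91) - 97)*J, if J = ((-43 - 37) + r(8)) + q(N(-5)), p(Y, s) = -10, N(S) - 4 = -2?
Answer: 1280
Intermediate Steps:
N(S) = 2 (N(S) = 4 - 2 = 2)
J = -80 (J = ((-43 - 37) - 2) + 2 = (-80 - 2) + 2 = -82 + 2 = -80)
((p(8, 6 - 1*(-2)) + 91) - 97)*J = ((-10 + 91) - 97)*(-80) = (81 - 97)*(-80) = -16*(-80) = 1280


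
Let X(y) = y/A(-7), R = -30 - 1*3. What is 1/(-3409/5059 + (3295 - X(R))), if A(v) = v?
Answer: 35413/116495025 ≈ 0.00030399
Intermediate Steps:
R = -33 (R = -30 - 3 = -33)
X(y) = -y/7 (X(y) = y/(-7) = y*(-1/7) = -y/7)
1/(-3409/5059 + (3295 - X(R))) = 1/(-3409/5059 + (3295 - (-1)*(-33)/7)) = 1/(-3409*1/5059 + (3295 - 1*33/7)) = 1/(-3409/5059 + (3295 - 33/7)) = 1/(-3409/5059 + 23032/7) = 1/(116495025/35413) = 35413/116495025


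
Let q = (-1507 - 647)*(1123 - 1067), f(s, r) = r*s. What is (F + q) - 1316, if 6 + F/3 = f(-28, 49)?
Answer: -126074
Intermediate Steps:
F = -4134 (F = -18 + 3*(49*(-28)) = -18 + 3*(-1372) = -18 - 4116 = -4134)
q = -120624 (q = -2154*56 = -120624)
(F + q) - 1316 = (-4134 - 120624) - 1316 = -124758 - 1316 = -126074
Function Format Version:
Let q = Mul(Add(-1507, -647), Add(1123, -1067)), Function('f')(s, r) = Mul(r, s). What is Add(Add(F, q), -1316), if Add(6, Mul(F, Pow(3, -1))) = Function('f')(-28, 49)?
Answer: -126074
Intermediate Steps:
F = -4134 (F = Add(-18, Mul(3, Mul(49, -28))) = Add(-18, Mul(3, -1372)) = Add(-18, -4116) = -4134)
q = -120624 (q = Mul(-2154, 56) = -120624)
Add(Add(F, q), -1316) = Add(Add(-4134, -120624), -1316) = Add(-124758, -1316) = -126074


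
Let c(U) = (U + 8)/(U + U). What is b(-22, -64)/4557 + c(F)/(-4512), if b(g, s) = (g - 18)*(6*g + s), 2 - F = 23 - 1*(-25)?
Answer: 3689617/2144704 ≈ 1.7203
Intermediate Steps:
F = -46 (F = 2 - (23 - 1*(-25)) = 2 - (23 + 25) = 2 - 1*48 = 2 - 48 = -46)
b(g, s) = (-18 + g)*(s + 6*g)
c(U) = (8 + U)/(2*U) (c(U) = (8 + U)/((2*U)) = (8 + U)*(1/(2*U)) = (8 + U)/(2*U))
b(-22, -64)/4557 + c(F)/(-4512) = (-108*(-22) - 18*(-64) + 6*(-22)**2 - 22*(-64))/4557 + ((1/2)*(8 - 46)/(-46))/(-4512) = (2376 + 1152 + 6*484 + 1408)*(1/4557) + ((1/2)*(-1/46)*(-38))*(-1/4512) = (2376 + 1152 + 2904 + 1408)*(1/4557) + (19/46)*(-1/4512) = 7840*(1/4557) - 19/207552 = 160/93 - 19/207552 = 3689617/2144704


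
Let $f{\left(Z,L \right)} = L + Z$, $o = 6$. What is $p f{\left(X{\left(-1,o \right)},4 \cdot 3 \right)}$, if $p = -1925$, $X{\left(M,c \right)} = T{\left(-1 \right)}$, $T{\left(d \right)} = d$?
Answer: $-21175$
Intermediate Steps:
$X{\left(M,c \right)} = -1$
$p f{\left(X{\left(-1,o \right)},4 \cdot 3 \right)} = - 1925 \left(4 \cdot 3 - 1\right) = - 1925 \left(12 - 1\right) = \left(-1925\right) 11 = -21175$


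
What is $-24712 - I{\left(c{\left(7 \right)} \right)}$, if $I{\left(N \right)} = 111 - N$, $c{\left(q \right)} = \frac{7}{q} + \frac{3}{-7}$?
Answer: $- \frac{173757}{7} \approx -24822.0$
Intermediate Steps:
$c{\left(q \right)} = - \frac{3}{7} + \frac{7}{q}$ ($c{\left(q \right)} = \frac{7}{q} + 3 \left(- \frac{1}{7}\right) = \frac{7}{q} - \frac{3}{7} = - \frac{3}{7} + \frac{7}{q}$)
$-24712 - I{\left(c{\left(7 \right)} \right)} = -24712 - \left(111 - \left(- \frac{3}{7} + \frac{7}{7}\right)\right) = -24712 - \left(111 - \left(- \frac{3}{7} + 7 \cdot \frac{1}{7}\right)\right) = -24712 - \left(111 - \left(- \frac{3}{7} + 1\right)\right) = -24712 - \left(111 - \frac{4}{7}\right) = -24712 - \frac{773}{7} = - \frac{173757}{7}$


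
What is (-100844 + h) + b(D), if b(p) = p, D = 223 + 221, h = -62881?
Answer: -163281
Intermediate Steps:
D = 444
(-100844 + h) + b(D) = (-100844 - 62881) + 444 = -163725 + 444 = -163281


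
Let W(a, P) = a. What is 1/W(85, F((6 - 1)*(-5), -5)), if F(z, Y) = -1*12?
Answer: 1/85 ≈ 0.011765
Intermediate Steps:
F(z, Y) = -12
1/W(85, F((6 - 1)*(-5), -5)) = 1/85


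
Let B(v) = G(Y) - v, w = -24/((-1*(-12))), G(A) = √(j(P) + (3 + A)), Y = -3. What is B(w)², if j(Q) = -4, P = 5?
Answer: 8*I ≈ 8.0*I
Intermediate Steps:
G(A) = √(-1 + A) (G(A) = √(-4 + (3 + A)) = √(-1 + A))
w = -2 (w = -24/12 = -24*1/12 = -2)
B(v) = -v + 2*I (B(v) = √(-1 - 3) - v = √(-4) - v = 2*I - v = -v + 2*I)
B(w)² = (-1*(-2) + 2*I)² = (2 + 2*I)²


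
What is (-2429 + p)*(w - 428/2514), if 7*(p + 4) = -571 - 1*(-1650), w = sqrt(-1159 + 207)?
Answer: 3413728/8799 - 31904*I*sqrt(238)/7 ≈ 387.97 - 70313.0*I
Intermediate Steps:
w = 2*I*sqrt(238) (w = sqrt(-952) = 2*I*sqrt(238) ≈ 30.854*I)
p = 1051/7 (p = -4 + (-571 - 1*(-1650))/7 = -4 + (-571 + 1650)/7 = -4 + (1/7)*1079 = -4 + 1079/7 = 1051/7 ≈ 150.14)
(-2429 + p)*(w - 428/2514) = (-2429 + 1051/7)*(2*I*sqrt(238) - 428/2514) = -15952*(2*I*sqrt(238) - 428*1/2514)/7 = -15952*(2*I*sqrt(238) - 214/1257)/7 = -15952*(-214/1257 + 2*I*sqrt(238))/7 = 3413728/8799 - 31904*I*sqrt(238)/7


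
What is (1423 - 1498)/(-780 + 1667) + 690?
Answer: 611955/887 ≈ 689.92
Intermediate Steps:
(1423 - 1498)/(-780 + 1667) + 690 = -75/887 + 690 = 611955/887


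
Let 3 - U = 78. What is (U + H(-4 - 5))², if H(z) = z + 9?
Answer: 5625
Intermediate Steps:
U = -75 (U = 3 - 1*78 = 3 - 78 = -75)
H(z) = 9 + z
(U + H(-4 - 5))² = (-75 + (9 + (-4 - 5)))² = (-75 + (9 - 9))² = (-75 + 0)² = (-75)² = 5625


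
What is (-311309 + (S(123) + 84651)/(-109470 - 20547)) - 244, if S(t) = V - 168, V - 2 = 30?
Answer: -40507270916/130017 ≈ -3.1155e+5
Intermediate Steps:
V = 32 (V = 2 + 30 = 32)
S(t) = -136 (S(t) = 32 - 168 = -136)
(-311309 + (S(123) + 84651)/(-109470 - 20547)) - 244 = (-311309 + (-136 + 84651)/(-109470 - 20547)) - 244 = (-311309 + 84515/(-130017)) - 244 = (-311309 + 84515*(-1/130017)) - 244 = (-311309 - 84515/130017) - 244 = -40475546768/130017 - 244 = -40507270916/130017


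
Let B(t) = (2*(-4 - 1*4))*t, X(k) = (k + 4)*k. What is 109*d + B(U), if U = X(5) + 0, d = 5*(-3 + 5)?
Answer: 370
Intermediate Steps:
X(k) = k*(4 + k) (X(k) = (4 + k)*k = k*(4 + k))
d = 10 (d = 5*2 = 10)
U = 45 (U = 5*(4 + 5) + 0 = 5*9 + 0 = 45 + 0 = 45)
B(t) = -16*t (B(t) = (2*(-4 - 4))*t = (2*(-8))*t = -16*t)
109*d + B(U) = 109*10 - 16*45 = 1090 - 720 = 370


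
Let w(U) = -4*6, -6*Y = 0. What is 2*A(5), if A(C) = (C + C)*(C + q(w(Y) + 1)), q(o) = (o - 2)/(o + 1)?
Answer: 1350/11 ≈ 122.73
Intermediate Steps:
Y = 0 (Y = -⅙*0 = 0)
w(U) = -24
q(o) = (-2 + o)/(1 + o)
A(C) = 2*C*(25/22 + C) (A(C) = (C + C)*(C + (-2 + (-24 + 1))/(1 + (-24 + 1))) = (2*C)*(C + (-2 - 23)/(1 - 23)) = (2*C)*(C - 25/(-22)) = (2*C)*(C - 1/22*(-25)) = (2*C)*(C + 25/22) = (2*C)*(25/22 + C) = 2*C*(25/22 + C))
2*A(5) = 2*((1/11)*5*(25 + 22*5)) = 2*((1/11)*5*(25 + 110)) = 2*((1/11)*5*135) = 2*(675/11) = 1350/11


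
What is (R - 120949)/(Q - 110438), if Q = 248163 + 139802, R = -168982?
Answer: -289931/277527 ≈ -1.0447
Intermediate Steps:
Q = 387965
(R - 120949)/(Q - 110438) = (-168982 - 120949)/(387965 - 110438) = -289931/277527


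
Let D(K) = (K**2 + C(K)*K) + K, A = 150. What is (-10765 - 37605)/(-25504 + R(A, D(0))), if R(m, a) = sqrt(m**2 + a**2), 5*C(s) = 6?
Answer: 3455/1811 ≈ 1.9078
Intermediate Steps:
C(s) = 6/5 (C(s) = (1/5)*6 = 6/5)
D(K) = K**2 + 11*K/5 (D(K) = (K**2 + 6*K/5) + K = K**2 + 11*K/5)
R(m, a) = sqrt(a**2 + m**2)
(-10765 - 37605)/(-25504 + R(A, D(0))) = (-10765 - 37605)/(-25504 + sqrt(((1/5)*0*(11 + 5*0))**2 + 150**2)) = -48370/(-25504 + sqrt(((1/5)*0*(11 + 0))**2 + 22500)) = -48370/(-25504 + sqrt(((1/5)*0*11)**2 + 22500)) = -48370/(-25504 + sqrt(0**2 + 22500)) = -48370/(-25504 + sqrt(0 + 22500)) = -48370/(-25504 + sqrt(22500)) = -48370/(-25504 + 150) = -48370/(-25354) = -48370*(-1/25354) = 3455/1811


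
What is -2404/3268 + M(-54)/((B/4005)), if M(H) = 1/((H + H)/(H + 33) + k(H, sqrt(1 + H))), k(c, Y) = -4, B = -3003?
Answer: -1778239/934648 ≈ -1.9026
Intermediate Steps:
M(H) = 1/(-4 + 2*H/(33 + H)) (M(H) = 1/((H + H)/(H + 33) - 4) = 1/((2*H)/(33 + H) - 4) = 1/(2*H/(33 + H) - 4) = 1/(-4 + 2*H/(33 + H)))
-2404/3268 + M(-54)/((B/4005)) = -2404/3268 + ((33 - 54)/(2*(-66 - 1*(-54))))/((-3003/4005)) = -2404*1/3268 + ((1/2)*(-21)/(-66 + 54))/((-3003*1/4005)) = -601/817 + ((1/2)*(-21)/(-12))/(-1001/1335) = -601/817 + ((1/2)*(-1/12)*(-21))*(-1335/1001) = -601/817 + (7/8)*(-1335/1001) = -601/817 - 1335/1144 = -1778239/934648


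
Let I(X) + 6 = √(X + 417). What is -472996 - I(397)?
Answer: -472990 - √814 ≈ -4.7302e+5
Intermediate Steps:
I(X) = -6 + √(417 + X) (I(X) = -6 + √(X + 417) = -6 + √(417 + X))
-472996 - I(397) = -472996 - (-6 + √(417 + 397)) = -472996 - (-6 + √814) = -472996 + (6 - √814) = -472990 - √814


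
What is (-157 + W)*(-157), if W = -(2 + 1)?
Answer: 25120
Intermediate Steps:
W = -3 (W = -1*3 = -3)
(-157 + W)*(-157) = (-157 - 3)*(-157) = -160*(-157) = 25120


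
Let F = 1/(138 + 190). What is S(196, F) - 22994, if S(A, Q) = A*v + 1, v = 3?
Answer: -22405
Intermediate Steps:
F = 1/328 ≈ 0.0030488
S(A, Q) = 1 + 3*A (S(A, Q) = A*3 + 1 = 3*A + 1 = 1 + 3*A)
S(196, F) - 22994 = (1 + 3*196) - 22994 = (1 + 588) - 22994 = 589 - 22994 = -22405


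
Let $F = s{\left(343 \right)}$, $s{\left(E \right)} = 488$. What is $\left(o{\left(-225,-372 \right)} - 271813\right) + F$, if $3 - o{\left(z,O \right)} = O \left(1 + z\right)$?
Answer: $-354650$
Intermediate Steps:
$F = 488$
$o{\left(z,O \right)} = 3 - O \left(1 + z\right)$
$\left(o{\left(-225,-372 \right)} - 271813\right) + F = \left(\left(3 - -372 - \left(-372\right) \left(-225\right)\right) - 271813\right) + 488 = \left(\left(3 + 372 - 83700\right) - 271813\right) + 488 = \left(-83325 - 271813\right) + 488 = -355138 + 488 = -354650$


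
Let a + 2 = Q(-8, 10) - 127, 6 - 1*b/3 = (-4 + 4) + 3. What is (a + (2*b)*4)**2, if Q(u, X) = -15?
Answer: 5184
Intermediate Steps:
b = 9 (b = 18 - 3*((-4 + 4) + 3) = 18 - 3*(0 + 3) = 18 - 3*3 = 18 - 9 = 9)
a = -144 (a = -2 + (-15 - 127) = -2 - 142 = -144)
(a + (2*b)*4)**2 = (-144 + (2*9)*4)**2 = (-144 + 18*4)**2 = (-144 + 72)**2 = (-72)**2 = 5184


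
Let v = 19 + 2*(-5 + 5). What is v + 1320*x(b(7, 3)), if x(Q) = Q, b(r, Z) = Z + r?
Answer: 13219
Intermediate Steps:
v = 19 (v = 19 + 2*0 = 19 + 0 = 19)
v + 1320*x(b(7, 3)) = 19 + 1320*(3 + 7) = 19 + 1320*10 = 19 + 13200 = 13219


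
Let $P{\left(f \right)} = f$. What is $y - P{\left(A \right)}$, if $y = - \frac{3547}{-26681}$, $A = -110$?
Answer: $\frac{2938457}{26681} \approx 110.13$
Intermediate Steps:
$y = \frac{3547}{26681}$ ($y = \left(-3547\right) \left(- \frac{1}{26681}\right) = \frac{3547}{26681} \approx 0.13294$)
$y - P{\left(A \right)} = \frac{3547}{26681} - -110 = \frac{3547}{26681} + 110 = \frac{2938457}{26681}$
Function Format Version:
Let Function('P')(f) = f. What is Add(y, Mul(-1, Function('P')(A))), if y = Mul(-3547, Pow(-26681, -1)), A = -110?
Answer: Rational(2938457, 26681) ≈ 110.13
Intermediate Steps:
y = Rational(3547, 26681) (y = Mul(-3547, Rational(-1, 26681)) = Rational(3547, 26681) ≈ 0.13294)
Add(y, Mul(-1, Function('P')(A))) = Add(Rational(3547, 26681), Mul(-1, -110)) = Add(Rational(3547, 26681), 110) = Rational(2938457, 26681)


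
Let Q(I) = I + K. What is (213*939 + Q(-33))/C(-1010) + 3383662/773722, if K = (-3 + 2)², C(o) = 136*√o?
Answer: 1691831/386861 - 39995*I*√1010/27472 ≈ 4.3732 - 46.268*I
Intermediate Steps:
K = 1 (K = (-1)² = 1)
Q(I) = 1 + I (Q(I) = I + 1 = 1 + I)
(213*939 + Q(-33))/C(-1010) + 3383662/773722 = (213*939 + (1 - 33))/((136*√(-1010))) + 3383662/773722 = (200007 - 32)/((136*(I*√1010))) + 3383662*(1/773722) = 199975/((136*I*√1010)) + 1691831/386861 = 199975*(-I*√1010/137360) + 1691831/386861 = -39995*I*√1010/27472 + 1691831/386861 = 1691831/386861 - 39995*I*√1010/27472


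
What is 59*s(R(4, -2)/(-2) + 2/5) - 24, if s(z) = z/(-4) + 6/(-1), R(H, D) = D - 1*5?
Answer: -17421/40 ≈ -435.52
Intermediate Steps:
R(H, D) = -5 + D (R(H, D) = D - 5 = -5 + D)
s(z) = -6 - z/4 (s(z) = z*(-¼) + 6*(-1) = -z/4 - 6 = -6 - z/4)
59*s(R(4, -2)/(-2) + 2/5) - 24 = 59*(-6 - ((-5 - 2)/(-2) + 2/5)/4) - 24 = 59*(-6 - (-7*(-½) + 2*(⅕))/4) - 24 = 59*(-6 - (7/2 + ⅖)/4) - 24 = 59*(-6 - ¼*39/10) - 24 = 59*(-6 - 39/40) - 24 = 59*(-279/40) - 24 = -16461/40 - 24 = -17421/40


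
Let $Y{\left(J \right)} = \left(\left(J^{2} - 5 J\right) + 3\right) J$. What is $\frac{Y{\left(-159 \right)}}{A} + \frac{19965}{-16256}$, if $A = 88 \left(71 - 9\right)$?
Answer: $- \frac{4219714041}{5543296} \approx -761.23$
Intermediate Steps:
$Y{\left(J \right)} = J \left(3 + J^{2} - 5 J\right)$ ($Y{\left(J \right)} = \left(3 + J^{2} - 5 J\right) J = J \left(3 + J^{2} - 5 J\right)$)
$A = 5456$ ($A = 88 \cdot 62 = 5456$)
$\frac{Y{\left(-159 \right)}}{A} + \frac{19965}{-16256} = \frac{\left(-159\right) \left(3 + \left(-159\right)^{2} - -795\right)}{5456} + \frac{19965}{-16256} = - 159 \left(3 + 25281 + 795\right) \frac{1}{5456} + 19965 \left(- \frac{1}{16256}\right) = \left(-159\right) 26079 \cdot \frac{1}{5456} - \frac{19965}{16256} = \left(-4146561\right) \frac{1}{5456} - \frac{19965}{16256} = - \frac{4146561}{5456} - \frac{19965}{16256} = - \frac{4219714041}{5543296}$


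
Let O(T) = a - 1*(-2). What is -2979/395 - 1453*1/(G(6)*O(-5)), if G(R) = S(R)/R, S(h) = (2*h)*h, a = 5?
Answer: -824171/33180 ≈ -24.839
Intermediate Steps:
S(h) = 2*h²
O(T) = 7 (O(T) = 5 - 1*(-2) = 5 + 2 = 7)
G(R) = 2*R (G(R) = (2*R²)/R = 2*R)
-2979/395 - 1453*1/(G(6)*O(-5)) = -2979/395 - 1453/((2*6)*7) = -2979*1/395 - 1453/(12*7) = -2979/395 - 1453/84 = -824171/33180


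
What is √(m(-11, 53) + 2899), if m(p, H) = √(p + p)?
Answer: √(2899 + I*√22) ≈ 53.842 + 0.0436*I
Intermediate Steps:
m(p, H) = √2*√p (m(p, H) = √(2*p) = √2*√p)
√(m(-11, 53) + 2899) = √(√2*√(-11) + 2899) = √(√2*(I*√11) + 2899) = √(I*√22 + 2899) = √(2899 + I*√22)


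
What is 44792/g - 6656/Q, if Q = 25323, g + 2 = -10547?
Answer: -109498360/24284757 ≈ -4.5089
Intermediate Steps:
g = -10549 (g = -2 - 10547 = -10549)
44792/g - 6656/Q = 44792/(-10549) - 6656/25323 = 44792*(-1/10549) - 6656*1/25323 = -4072/959 - 6656/25323 = -109498360/24284757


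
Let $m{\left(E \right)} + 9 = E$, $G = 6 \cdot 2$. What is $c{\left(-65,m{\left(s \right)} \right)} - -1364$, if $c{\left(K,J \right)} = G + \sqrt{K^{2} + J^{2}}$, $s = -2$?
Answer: $1376 + \sqrt{4346} \approx 1441.9$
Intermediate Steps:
$G = 12$
$m{\left(E \right)} = -9 + E$
$c{\left(K,J \right)} = 12 + \sqrt{J^{2} + K^{2}}$ ($c{\left(K,J \right)} = 12 + \sqrt{K^{2} + J^{2}} = 12 + \sqrt{J^{2} + K^{2}}$)
$c{\left(-65,m{\left(s \right)} \right)} - -1364 = \left(12 + \sqrt{\left(-9 - 2\right)^{2} + \left(-65\right)^{2}}\right) - -1364 = \left(12 + \sqrt{\left(-11\right)^{2} + 4225}\right) + 1364 = \left(12 + \sqrt{121 + 4225}\right) + 1364 = \left(12 + \sqrt{4346}\right) + 1364 = 1376 + \sqrt{4346}$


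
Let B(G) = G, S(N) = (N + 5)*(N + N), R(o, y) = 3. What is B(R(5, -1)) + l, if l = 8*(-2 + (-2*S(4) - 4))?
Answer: -1197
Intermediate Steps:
S(N) = 2*N*(5 + N) (S(N) = (5 + N)*(2*N) = 2*N*(5 + N))
l = -1200 (l = 8*(-2 + (-4*4*(5 + 4) - 4)) = 8*(-2 + (-4*4*9 - 4)) = 8*(-2 + (-2*72 - 4)) = 8*(-2 + (-144 - 4)) = 8*(-2 - 148) = 8*(-150) = -1200)
B(R(5, -1)) + l = 3 - 1200 = -1197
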